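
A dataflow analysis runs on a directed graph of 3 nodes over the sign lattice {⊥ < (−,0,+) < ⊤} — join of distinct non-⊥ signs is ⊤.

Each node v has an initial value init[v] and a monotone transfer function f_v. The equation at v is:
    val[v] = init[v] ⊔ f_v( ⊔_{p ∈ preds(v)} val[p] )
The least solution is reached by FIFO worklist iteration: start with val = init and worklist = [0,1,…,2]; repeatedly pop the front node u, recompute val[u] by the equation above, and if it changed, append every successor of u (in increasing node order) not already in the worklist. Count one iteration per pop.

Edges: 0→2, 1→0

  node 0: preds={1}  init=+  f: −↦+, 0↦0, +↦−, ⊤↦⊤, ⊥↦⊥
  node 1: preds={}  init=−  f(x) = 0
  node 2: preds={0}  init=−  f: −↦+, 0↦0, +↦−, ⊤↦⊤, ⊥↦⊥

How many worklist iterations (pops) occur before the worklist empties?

Trace (5 dequeues):
  [1] u=0 | in − | out + | ==
  [2] u=1 | in ⊥ | out ⊤ | prev − | push {0}
  [3] u=2 | in + | out − | ==
  [4] u=0 | in ⊤ | out ⊤ | prev + | push {2}
  [5] u=2 | in ⊤ | out ⊤ | prev − | push {}

Converged values:
  [0] ⊤
  [1] ⊤
  [2] ⊤

5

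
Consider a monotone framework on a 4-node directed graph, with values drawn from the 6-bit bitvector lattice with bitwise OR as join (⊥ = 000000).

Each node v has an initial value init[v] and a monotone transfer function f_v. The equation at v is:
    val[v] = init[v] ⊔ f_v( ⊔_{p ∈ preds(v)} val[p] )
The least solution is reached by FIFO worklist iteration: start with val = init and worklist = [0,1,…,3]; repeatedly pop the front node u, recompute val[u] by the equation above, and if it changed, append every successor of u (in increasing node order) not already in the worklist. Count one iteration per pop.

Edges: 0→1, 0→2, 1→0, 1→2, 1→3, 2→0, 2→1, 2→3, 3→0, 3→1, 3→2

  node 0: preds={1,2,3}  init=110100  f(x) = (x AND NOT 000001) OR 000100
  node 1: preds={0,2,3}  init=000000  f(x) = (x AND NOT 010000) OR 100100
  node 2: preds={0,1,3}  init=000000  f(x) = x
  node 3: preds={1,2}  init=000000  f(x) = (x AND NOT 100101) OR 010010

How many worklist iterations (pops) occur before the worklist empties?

Iteration log — 10 steps:
  step 1. node 0  ⊔preds=000000  new=110100  stable
  step 2. node 1  ⊔preds=110100  new=100100  old=000000  +wl: 0
  step 3. node 2  ⊔preds=110100  new=110100  old=000000  +wl: 1
  step 4. node 3  ⊔preds=110100  new=010010  old=000000  +wl: 2
  step 5. node 0  ⊔preds=110110  new=110110  old=110100  +wl: 
  step 6. node 1  ⊔preds=110110  new=100110  old=100100  +wl: 0,3
  step 7. node 2  ⊔preds=110110  new=110110  old=110100  +wl: 1
  step 8. node 0  ⊔preds=110110  new=110110  stable
  step 9. node 3  ⊔preds=110110  new=010010  stable
  step 10. node 1  ⊔preds=110110  new=100110  stable

Least fixpoint reached:
  node 0: 110110
  node 1: 100110
  node 2: 110110
  node 3: 010010

10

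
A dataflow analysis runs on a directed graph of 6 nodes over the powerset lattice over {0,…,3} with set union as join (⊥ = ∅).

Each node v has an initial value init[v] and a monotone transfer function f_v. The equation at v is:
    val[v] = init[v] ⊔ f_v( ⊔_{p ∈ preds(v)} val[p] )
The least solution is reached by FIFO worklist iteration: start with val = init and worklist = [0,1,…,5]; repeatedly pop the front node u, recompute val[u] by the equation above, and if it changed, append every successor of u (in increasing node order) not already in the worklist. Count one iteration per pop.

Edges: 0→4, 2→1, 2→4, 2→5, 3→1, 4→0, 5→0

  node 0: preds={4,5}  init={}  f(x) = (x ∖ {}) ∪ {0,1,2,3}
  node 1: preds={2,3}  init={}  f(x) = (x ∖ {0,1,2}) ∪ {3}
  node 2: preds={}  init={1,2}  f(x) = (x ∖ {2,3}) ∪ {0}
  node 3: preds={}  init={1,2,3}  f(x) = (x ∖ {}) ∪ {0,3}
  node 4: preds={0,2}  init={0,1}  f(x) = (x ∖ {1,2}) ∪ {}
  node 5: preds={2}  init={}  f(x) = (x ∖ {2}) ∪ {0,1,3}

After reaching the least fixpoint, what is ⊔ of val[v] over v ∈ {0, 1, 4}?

Iteration log — 8 steps:
  step 1. node 0  ⊔preds={0,1}  new={0,1,2,3}  old={}  +wl: 
  step 2. node 1  ⊔preds={1,2,3}  new={3}  old={}  +wl: 
  step 3. node 2  ⊔preds={}  new={0,1,2}  old={1,2}  +wl: 1
  step 4. node 3  ⊔preds={}  new={0,1,2,3}  old={1,2,3}  +wl: 
  step 5. node 4  ⊔preds={0,1,2,3}  new={0,1,3}  old={0,1}  +wl: 0
  step 6. node 5  ⊔preds={0,1,2}  new={0,1,3}  old={}  +wl: 
  step 7. node 1  ⊔preds={0,1,2,3}  new={3}  stable
  step 8. node 0  ⊔preds={0,1,3}  new={0,1,2,3}  stable

Least fixpoint reached:
  node 0: {0,1,2,3}
  node 1: {3}
  node 2: {0,1,2}
  node 3: {0,1,2,3}
  node 4: {0,1,3}
  node 5: {0,1,3}

{0,1,2,3}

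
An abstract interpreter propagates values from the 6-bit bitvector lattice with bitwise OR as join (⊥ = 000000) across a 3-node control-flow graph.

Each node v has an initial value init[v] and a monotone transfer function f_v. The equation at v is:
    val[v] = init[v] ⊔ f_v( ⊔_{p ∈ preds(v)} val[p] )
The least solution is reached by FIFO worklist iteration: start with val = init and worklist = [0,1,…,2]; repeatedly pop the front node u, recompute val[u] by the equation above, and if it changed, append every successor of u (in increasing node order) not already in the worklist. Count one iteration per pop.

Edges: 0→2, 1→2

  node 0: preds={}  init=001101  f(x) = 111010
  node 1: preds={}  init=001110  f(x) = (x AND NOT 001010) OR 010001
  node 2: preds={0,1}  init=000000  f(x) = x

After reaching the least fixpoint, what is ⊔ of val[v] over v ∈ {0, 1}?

Worklist (3 pops):
  #1 pop 0: in=000000 → 111111 (was 001101); enqueue []
  #2 pop 1: in=000000 → 011111 (was 001110); enqueue []
  #3 pop 2: in=111111 → 111111 (was 000000); enqueue []

Fixpoint:
  val[0] = 111111
  val[1] = 011111
  val[2] = 111111

111111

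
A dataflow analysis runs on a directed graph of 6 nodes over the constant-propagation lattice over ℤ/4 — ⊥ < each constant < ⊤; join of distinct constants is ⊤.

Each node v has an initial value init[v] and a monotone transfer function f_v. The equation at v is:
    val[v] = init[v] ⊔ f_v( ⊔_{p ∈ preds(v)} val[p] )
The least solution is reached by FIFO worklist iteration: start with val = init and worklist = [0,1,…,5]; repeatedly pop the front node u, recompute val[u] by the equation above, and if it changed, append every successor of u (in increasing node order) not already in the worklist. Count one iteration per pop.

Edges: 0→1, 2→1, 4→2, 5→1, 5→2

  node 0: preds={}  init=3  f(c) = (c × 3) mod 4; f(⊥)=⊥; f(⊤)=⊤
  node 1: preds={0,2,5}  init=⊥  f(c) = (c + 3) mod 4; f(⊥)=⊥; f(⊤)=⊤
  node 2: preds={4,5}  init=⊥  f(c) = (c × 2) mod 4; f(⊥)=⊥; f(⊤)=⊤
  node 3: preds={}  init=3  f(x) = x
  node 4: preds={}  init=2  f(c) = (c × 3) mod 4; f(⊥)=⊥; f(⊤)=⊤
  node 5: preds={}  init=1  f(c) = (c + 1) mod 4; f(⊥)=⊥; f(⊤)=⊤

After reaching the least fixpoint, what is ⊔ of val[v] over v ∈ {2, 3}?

⊤

Worklist (7 pops):
  #1 pop 0: in=⊥ → 3 (no change)
  #2 pop 1: in=⊤ → ⊤ (was ⊥); enqueue []
  #3 pop 2: in=⊤ → ⊤ (was ⊥); enqueue [1]
  #4 pop 3: in=⊥ → 3 (no change)
  #5 pop 4: in=⊥ → 2 (no change)
  #6 pop 5: in=⊥ → 1 (no change)
  #7 pop 1: in=⊤ → ⊤ (no change)

Fixpoint:
  val[0] = 3
  val[1] = ⊤
  val[2] = ⊤
  val[3] = 3
  val[4] = 2
  val[5] = 1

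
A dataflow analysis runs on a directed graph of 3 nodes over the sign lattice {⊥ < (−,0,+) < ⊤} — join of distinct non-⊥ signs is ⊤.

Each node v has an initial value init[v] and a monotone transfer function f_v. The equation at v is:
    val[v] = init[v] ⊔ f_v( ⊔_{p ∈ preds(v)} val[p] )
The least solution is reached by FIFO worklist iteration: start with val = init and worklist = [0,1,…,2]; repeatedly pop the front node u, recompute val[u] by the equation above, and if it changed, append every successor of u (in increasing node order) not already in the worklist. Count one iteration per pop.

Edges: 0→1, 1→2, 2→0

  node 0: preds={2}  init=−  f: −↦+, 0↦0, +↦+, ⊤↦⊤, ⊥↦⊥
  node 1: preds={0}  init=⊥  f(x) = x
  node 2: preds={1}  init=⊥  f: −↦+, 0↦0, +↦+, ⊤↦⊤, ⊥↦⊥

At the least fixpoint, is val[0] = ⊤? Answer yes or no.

Iteration log — 7 steps:
  step 1. node 0  ⊔preds=⊥  new=−  stable
  step 2. node 1  ⊔preds=−  new=−  old=⊥  +wl: 
  step 3. node 2  ⊔preds=−  new=+  old=⊥  +wl: 0
  step 4. node 0  ⊔preds=+  new=⊤  old=−  +wl: 1
  step 5. node 1  ⊔preds=⊤  new=⊤  old=−  +wl: 2
  step 6. node 2  ⊔preds=⊤  new=⊤  old=+  +wl: 0
  step 7. node 0  ⊔preds=⊤  new=⊤  stable

Least fixpoint reached:
  node 0: ⊤
  node 1: ⊤
  node 2: ⊤

yes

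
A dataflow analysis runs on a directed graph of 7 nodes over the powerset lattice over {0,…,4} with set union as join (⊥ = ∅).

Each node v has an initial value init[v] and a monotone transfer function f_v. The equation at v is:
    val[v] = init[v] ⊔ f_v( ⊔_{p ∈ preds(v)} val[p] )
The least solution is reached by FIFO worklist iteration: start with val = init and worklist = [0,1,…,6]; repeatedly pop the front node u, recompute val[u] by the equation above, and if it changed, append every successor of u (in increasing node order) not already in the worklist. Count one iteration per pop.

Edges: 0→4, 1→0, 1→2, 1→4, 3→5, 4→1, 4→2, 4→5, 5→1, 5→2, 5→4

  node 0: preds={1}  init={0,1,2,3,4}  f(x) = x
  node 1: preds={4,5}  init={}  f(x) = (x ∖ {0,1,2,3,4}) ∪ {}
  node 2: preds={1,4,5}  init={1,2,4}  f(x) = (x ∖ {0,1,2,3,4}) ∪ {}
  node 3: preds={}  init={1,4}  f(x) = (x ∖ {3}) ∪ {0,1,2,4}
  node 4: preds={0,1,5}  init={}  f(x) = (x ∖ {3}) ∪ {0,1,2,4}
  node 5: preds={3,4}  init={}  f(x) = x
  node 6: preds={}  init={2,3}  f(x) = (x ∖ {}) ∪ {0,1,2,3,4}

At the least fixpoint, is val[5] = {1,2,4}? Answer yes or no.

no

Worklist (10 pops):
  #1 pop 0: in={} → {0,1,2,3,4} (no change)
  #2 pop 1: in={} → {} (no change)
  #3 pop 2: in={} → {1,2,4} (no change)
  #4 pop 3: in={} → {0,1,2,4} (was {1,4}); enqueue []
  #5 pop 4: in={0,1,2,3,4} → {0,1,2,4} (was {}); enqueue [1,2]
  #6 pop 5: in={0,1,2,4} → {0,1,2,4} (was {}); enqueue [4]
  #7 pop 6: in={} → {0,1,2,3,4} (was {2,3}); enqueue []
  #8 pop 1: in={0,1,2,4} → {} (no change)
  #9 pop 2: in={0,1,2,4} → {1,2,4} (no change)
  #10 pop 4: in={0,1,2,3,4} → {0,1,2,4} (no change)

Fixpoint:
  val[0] = {0,1,2,3,4}
  val[1] = {}
  val[2] = {1,2,4}
  val[3] = {0,1,2,4}
  val[4] = {0,1,2,4}
  val[5] = {0,1,2,4}
  val[6] = {0,1,2,3,4}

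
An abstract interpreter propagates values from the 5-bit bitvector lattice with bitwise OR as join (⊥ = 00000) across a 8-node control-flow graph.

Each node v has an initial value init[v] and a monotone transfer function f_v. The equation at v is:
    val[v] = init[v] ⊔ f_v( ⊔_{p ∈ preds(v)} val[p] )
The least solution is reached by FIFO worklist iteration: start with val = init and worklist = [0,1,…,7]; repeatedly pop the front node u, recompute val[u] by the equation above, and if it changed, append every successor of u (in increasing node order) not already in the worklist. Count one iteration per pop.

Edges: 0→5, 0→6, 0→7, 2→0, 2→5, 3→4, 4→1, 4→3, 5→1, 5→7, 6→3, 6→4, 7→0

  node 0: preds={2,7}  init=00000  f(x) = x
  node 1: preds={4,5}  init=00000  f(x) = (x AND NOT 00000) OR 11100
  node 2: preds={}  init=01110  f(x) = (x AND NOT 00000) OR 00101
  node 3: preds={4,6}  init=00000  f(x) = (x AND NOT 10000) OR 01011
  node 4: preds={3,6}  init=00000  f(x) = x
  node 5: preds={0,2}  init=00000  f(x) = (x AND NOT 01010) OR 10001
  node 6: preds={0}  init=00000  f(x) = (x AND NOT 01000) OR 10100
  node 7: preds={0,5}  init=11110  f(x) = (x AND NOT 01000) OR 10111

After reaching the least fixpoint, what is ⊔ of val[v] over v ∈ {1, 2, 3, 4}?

11111

Worklist (18 pops):
  #1 pop 0: in=11110 → 11110 (was 00000); enqueue []
  #2 pop 1: in=00000 → 11100 (was 00000); enqueue []
  #3 pop 2: in=00000 → 01111 (was 01110); enqueue [0]
  #4 pop 3: in=00000 → 01011 (was 00000); enqueue []
  #5 pop 4: in=01011 → 01011 (was 00000); enqueue [1,3]
  #6 pop 5: in=11111 → 10101 (was 00000); enqueue []
  #7 pop 6: in=11110 → 10110 (was 00000); enqueue [4]
  #8 pop 7: in=11111 → 11111 (was 11110); enqueue []
  #9 pop 0: in=11111 → 11111 (was 11110); enqueue [5,6,7]
  #10 pop 1: in=11111 → 11111 (was 11100); enqueue []
  #11 pop 3: in=11111 → 01111 (was 01011); enqueue []
  #12 pop 4: in=11111 → 11111 (was 01011); enqueue [1,3]
  #13 pop 5: in=11111 → 10101 (no change)
  #14 pop 6: in=11111 → 10111 (was 10110); enqueue [4]
  #15 pop 7: in=11111 → 11111 (no change)
  #16 pop 1: in=11111 → 11111 (no change)
  #17 pop 3: in=11111 → 01111 (no change)
  #18 pop 4: in=11111 → 11111 (no change)

Fixpoint:
  val[0] = 11111
  val[1] = 11111
  val[2] = 01111
  val[3] = 01111
  val[4] = 11111
  val[5] = 10101
  val[6] = 10111
  val[7] = 11111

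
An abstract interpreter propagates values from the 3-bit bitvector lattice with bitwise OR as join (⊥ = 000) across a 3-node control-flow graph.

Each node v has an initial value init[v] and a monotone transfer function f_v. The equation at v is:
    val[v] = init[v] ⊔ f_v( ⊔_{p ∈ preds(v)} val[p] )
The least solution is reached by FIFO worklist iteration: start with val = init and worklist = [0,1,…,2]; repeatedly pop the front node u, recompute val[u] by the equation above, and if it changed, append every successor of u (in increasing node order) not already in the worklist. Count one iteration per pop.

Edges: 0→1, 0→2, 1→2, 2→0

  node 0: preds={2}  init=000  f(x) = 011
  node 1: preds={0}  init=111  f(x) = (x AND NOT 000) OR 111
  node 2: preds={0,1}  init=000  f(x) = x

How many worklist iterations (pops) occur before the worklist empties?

Iteration log — 4 steps:
  step 1. node 0  ⊔preds=000  new=011  old=000  +wl: 
  step 2. node 1  ⊔preds=011  new=111  stable
  step 3. node 2  ⊔preds=111  new=111  old=000  +wl: 0
  step 4. node 0  ⊔preds=111  new=011  stable

Least fixpoint reached:
  node 0: 011
  node 1: 111
  node 2: 111

4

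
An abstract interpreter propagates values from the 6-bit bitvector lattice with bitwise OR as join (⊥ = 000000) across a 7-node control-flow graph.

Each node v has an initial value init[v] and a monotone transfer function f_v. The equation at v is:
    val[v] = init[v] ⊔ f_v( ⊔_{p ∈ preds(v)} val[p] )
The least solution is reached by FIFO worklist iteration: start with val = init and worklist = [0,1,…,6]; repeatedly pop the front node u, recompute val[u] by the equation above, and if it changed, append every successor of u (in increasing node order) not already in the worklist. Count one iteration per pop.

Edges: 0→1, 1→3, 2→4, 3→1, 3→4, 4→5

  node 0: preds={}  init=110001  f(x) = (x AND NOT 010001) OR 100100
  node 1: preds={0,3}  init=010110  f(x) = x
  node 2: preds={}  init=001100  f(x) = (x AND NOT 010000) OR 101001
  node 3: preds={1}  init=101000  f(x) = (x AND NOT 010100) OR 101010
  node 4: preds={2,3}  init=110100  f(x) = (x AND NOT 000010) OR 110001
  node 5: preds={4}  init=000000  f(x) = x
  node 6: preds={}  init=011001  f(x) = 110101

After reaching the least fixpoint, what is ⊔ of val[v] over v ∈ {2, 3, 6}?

Worklist (8 pops):
  #1 pop 0: in=000000 → 110101 (was 110001); enqueue []
  #2 pop 1: in=111101 → 111111 (was 010110); enqueue []
  #3 pop 2: in=000000 → 101101 (was 001100); enqueue []
  #4 pop 3: in=111111 → 101011 (was 101000); enqueue [1]
  #5 pop 4: in=101111 → 111101 (was 110100); enqueue []
  #6 pop 5: in=111101 → 111101 (was 000000); enqueue []
  #7 pop 6: in=000000 → 111101 (was 011001); enqueue []
  #8 pop 1: in=111111 → 111111 (no change)

Fixpoint:
  val[0] = 110101
  val[1] = 111111
  val[2] = 101101
  val[3] = 101011
  val[4] = 111101
  val[5] = 111101
  val[6] = 111101

111111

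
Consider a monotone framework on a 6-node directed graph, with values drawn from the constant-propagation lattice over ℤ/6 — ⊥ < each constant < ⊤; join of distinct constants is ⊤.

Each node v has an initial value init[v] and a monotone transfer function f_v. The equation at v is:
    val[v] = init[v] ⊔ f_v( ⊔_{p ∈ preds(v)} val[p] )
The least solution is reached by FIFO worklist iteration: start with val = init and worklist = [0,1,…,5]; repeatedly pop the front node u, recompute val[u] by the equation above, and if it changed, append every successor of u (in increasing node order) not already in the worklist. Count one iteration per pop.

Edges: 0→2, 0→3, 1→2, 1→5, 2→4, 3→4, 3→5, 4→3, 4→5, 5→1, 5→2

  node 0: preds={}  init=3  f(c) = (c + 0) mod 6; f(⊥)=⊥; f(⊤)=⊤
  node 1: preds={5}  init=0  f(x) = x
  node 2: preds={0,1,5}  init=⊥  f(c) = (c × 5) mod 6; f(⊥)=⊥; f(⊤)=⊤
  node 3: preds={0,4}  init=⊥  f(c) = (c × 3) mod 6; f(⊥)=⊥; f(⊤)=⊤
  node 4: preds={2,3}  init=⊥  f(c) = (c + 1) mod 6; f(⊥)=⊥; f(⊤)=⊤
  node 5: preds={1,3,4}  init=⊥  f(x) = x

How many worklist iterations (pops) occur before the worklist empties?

Iteration log — 11 steps:
  step 1. node 0  ⊔preds=⊥  new=3  stable
  step 2. node 1  ⊔preds=⊥  new=0  stable
  step 3. node 2  ⊔preds=⊤  new=⊤  old=⊥  +wl: 
  step 4. node 3  ⊔preds=3  new=3  old=⊥  +wl: 
  step 5. node 4  ⊔preds=⊤  new=⊤  old=⊥  +wl: 3
  step 6. node 5  ⊔preds=⊤  new=⊤  old=⊥  +wl: 1,2
  step 7. node 3  ⊔preds=⊤  new=⊤  old=3  +wl: 4,5
  step 8. node 1  ⊔preds=⊤  new=⊤  old=0  +wl: 
  step 9. node 2  ⊔preds=⊤  new=⊤  stable
  step 10. node 4  ⊔preds=⊤  new=⊤  stable
  step 11. node 5  ⊔preds=⊤  new=⊤  stable

Least fixpoint reached:
  node 0: 3
  node 1: ⊤
  node 2: ⊤
  node 3: ⊤
  node 4: ⊤
  node 5: ⊤

11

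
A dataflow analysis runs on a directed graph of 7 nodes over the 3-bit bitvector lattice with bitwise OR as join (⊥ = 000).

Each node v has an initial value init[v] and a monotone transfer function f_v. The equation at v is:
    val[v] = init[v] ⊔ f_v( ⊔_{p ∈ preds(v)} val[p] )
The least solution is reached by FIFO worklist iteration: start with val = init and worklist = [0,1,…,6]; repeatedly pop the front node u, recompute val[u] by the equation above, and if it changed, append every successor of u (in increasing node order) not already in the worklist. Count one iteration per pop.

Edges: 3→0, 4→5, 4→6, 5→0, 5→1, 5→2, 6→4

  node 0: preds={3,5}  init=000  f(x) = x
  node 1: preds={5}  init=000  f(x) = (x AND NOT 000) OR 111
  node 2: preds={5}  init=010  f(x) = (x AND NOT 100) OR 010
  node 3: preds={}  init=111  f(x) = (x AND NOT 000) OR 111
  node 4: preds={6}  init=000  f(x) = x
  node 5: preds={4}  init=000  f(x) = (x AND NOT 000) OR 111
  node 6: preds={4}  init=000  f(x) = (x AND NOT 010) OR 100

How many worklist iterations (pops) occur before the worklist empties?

Trace (13 dequeues):
  [1] u=0 | in 111 | out 111 | prev 000 | push {}
  [2] u=1 | in 000 | out 111 | prev 000 | push {}
  [3] u=2 | in 000 | out 010 | ==
  [4] u=3 | in 000 | out 111 | ==
  [5] u=4 | in 000 | out 000 | ==
  [6] u=5 | in 000 | out 111 | prev 000 | push {0,1,2}
  [7] u=6 | in 000 | out 100 | prev 000 | push {4}
  [8] u=0 | in 111 | out 111 | ==
  [9] u=1 | in 111 | out 111 | ==
  [10] u=2 | in 111 | out 011 | prev 010 | push {}
  [11] u=4 | in 100 | out 100 | prev 000 | push {5,6}
  [12] u=5 | in 100 | out 111 | ==
  [13] u=6 | in 100 | out 100 | ==

Converged values:
  [0] 111
  [1] 111
  [2] 011
  [3] 111
  [4] 100
  [5] 111
  [6] 100

13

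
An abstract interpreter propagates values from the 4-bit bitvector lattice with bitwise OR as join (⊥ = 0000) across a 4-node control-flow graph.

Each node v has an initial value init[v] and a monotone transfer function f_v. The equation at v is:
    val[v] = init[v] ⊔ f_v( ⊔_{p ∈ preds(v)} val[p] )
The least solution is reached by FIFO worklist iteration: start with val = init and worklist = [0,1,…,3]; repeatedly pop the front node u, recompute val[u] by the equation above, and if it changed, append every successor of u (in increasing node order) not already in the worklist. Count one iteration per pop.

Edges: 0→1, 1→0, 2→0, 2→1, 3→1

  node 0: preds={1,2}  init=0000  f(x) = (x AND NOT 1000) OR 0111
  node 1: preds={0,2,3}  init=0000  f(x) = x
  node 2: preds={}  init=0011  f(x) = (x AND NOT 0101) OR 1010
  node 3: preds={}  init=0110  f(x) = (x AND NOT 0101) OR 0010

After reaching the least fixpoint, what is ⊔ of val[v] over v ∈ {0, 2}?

Worklist (7 pops):
  #1 pop 0: in=0011 → 0111 (was 0000); enqueue []
  #2 pop 1: in=0111 → 0111 (was 0000); enqueue [0]
  #3 pop 2: in=0000 → 1011 (was 0011); enqueue [1]
  #4 pop 3: in=0000 → 0110 (no change)
  #5 pop 0: in=1111 → 0111 (no change)
  #6 pop 1: in=1111 → 1111 (was 0111); enqueue [0]
  #7 pop 0: in=1111 → 0111 (no change)

Fixpoint:
  val[0] = 0111
  val[1] = 1111
  val[2] = 1011
  val[3] = 0110

1111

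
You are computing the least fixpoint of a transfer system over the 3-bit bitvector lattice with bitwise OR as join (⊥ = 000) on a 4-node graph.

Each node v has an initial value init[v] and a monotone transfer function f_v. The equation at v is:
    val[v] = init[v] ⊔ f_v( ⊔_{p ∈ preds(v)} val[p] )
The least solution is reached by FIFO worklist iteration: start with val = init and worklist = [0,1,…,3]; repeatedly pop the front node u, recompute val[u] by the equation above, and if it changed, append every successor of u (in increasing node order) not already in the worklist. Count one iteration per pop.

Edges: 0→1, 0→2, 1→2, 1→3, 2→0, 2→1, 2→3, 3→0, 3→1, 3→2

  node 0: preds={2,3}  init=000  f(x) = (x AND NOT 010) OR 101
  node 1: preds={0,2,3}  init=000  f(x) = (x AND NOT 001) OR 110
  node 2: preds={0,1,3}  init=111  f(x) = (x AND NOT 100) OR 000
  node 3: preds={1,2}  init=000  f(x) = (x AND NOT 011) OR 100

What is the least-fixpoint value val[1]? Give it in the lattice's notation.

110

Worklist (7 pops):
  #1 pop 0: in=111 → 101 (was 000); enqueue []
  #2 pop 1: in=111 → 110 (was 000); enqueue []
  #3 pop 2: in=111 → 111 (no change)
  #4 pop 3: in=111 → 100 (was 000); enqueue [0,1,2]
  #5 pop 0: in=111 → 101 (no change)
  #6 pop 1: in=111 → 110 (no change)
  #7 pop 2: in=111 → 111 (no change)

Fixpoint:
  val[0] = 101
  val[1] = 110
  val[2] = 111
  val[3] = 100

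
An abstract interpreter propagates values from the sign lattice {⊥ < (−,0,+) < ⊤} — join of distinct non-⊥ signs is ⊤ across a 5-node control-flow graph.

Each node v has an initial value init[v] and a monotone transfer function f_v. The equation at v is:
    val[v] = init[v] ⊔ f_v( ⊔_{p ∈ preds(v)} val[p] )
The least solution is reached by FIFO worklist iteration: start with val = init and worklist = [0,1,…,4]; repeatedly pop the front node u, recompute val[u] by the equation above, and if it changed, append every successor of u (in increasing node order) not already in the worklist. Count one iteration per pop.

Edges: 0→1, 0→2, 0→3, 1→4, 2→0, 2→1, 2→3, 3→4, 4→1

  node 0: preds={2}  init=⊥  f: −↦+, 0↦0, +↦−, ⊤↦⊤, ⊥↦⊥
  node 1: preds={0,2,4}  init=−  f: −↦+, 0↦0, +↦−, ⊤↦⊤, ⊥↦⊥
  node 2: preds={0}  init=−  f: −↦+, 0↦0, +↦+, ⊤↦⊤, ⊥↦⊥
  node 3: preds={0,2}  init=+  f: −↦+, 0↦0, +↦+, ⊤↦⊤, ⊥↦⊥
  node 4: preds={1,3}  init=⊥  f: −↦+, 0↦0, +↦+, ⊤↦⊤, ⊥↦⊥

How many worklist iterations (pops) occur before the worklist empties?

Iteration log — 9 steps:
  step 1. node 0  ⊔preds=−  new=+  old=⊥  +wl: 
  step 2. node 1  ⊔preds=⊤  new=⊤  old=−  +wl: 
  step 3. node 2  ⊔preds=+  new=⊤  old=−  +wl: 0,1
  step 4. node 3  ⊔preds=⊤  new=⊤  old=+  +wl: 
  step 5. node 4  ⊔preds=⊤  new=⊤  old=⊥  +wl: 
  step 6. node 0  ⊔preds=⊤  new=⊤  old=+  +wl: 2,3
  step 7. node 1  ⊔preds=⊤  new=⊤  stable
  step 8. node 2  ⊔preds=⊤  new=⊤  stable
  step 9. node 3  ⊔preds=⊤  new=⊤  stable

Least fixpoint reached:
  node 0: ⊤
  node 1: ⊤
  node 2: ⊤
  node 3: ⊤
  node 4: ⊤

9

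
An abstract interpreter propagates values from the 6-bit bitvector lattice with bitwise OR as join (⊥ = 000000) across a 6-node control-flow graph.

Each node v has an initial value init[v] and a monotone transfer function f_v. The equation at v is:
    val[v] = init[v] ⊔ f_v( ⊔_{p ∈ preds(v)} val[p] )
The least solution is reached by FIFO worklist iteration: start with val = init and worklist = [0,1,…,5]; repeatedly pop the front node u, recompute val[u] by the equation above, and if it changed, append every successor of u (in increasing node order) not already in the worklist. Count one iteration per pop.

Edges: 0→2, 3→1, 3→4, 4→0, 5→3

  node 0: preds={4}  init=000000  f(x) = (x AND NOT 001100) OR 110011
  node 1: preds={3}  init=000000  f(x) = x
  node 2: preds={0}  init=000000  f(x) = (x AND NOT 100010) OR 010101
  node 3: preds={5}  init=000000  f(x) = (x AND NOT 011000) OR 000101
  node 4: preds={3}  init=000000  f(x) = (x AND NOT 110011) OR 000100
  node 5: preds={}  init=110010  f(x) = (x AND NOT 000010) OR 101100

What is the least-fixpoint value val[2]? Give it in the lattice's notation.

010101

Worklist (9 pops):
  #1 pop 0: in=000000 → 110011 (was 000000); enqueue []
  #2 pop 1: in=000000 → 000000 (no change)
  #3 pop 2: in=110011 → 010101 (was 000000); enqueue []
  #4 pop 3: in=110010 → 100111 (was 000000); enqueue [1]
  #5 pop 4: in=100111 → 000100 (was 000000); enqueue [0]
  #6 pop 5: in=000000 → 111110 (was 110010); enqueue [3]
  #7 pop 1: in=100111 → 100111 (was 000000); enqueue []
  #8 pop 0: in=000100 → 110011 (no change)
  #9 pop 3: in=111110 → 100111 (no change)

Fixpoint:
  val[0] = 110011
  val[1] = 100111
  val[2] = 010101
  val[3] = 100111
  val[4] = 000100
  val[5] = 111110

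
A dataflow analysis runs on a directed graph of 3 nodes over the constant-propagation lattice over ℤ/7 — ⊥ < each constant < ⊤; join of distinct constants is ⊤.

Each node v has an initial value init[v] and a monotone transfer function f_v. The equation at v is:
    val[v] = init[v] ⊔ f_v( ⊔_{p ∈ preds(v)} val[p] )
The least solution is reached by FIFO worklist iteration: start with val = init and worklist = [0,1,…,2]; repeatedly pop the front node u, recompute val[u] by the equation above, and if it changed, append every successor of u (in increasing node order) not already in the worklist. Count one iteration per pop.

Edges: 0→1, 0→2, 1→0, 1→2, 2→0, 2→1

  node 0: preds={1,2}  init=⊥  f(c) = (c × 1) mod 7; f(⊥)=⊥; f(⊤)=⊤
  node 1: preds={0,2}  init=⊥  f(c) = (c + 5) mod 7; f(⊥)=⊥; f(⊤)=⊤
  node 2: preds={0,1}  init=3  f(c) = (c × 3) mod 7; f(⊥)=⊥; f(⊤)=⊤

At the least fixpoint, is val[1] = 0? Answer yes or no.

Worklist (7 pops):
  #1 pop 0: in=3 → 3 (was ⊥); enqueue []
  #2 pop 1: in=3 → 1 (was ⊥); enqueue [0]
  #3 pop 2: in=⊤ → ⊤ (was 3); enqueue [1]
  #4 pop 0: in=⊤ → ⊤ (was 3); enqueue [2]
  #5 pop 1: in=⊤ → ⊤ (was 1); enqueue [0]
  #6 pop 2: in=⊤ → ⊤ (no change)
  #7 pop 0: in=⊤ → ⊤ (no change)

Fixpoint:
  val[0] = ⊤
  val[1] = ⊤
  val[2] = ⊤

no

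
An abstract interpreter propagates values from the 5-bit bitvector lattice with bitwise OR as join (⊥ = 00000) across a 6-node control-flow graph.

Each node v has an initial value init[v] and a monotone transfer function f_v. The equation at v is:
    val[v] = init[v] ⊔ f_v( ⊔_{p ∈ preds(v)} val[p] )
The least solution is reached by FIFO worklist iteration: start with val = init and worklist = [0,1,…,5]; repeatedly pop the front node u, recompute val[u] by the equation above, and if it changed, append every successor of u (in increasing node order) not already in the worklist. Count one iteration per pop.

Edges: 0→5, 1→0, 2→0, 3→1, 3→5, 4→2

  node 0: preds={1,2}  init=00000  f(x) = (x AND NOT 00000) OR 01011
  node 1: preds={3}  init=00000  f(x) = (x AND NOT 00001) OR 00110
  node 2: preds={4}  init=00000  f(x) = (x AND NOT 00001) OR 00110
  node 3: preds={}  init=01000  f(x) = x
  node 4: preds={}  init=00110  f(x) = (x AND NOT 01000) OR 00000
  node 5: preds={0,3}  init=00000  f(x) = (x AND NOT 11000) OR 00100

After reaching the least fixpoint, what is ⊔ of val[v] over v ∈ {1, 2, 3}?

01110

Worklist (8 pops):
  #1 pop 0: in=00000 → 01011 (was 00000); enqueue []
  #2 pop 1: in=01000 → 01110 (was 00000); enqueue [0]
  #3 pop 2: in=00110 → 00110 (was 00000); enqueue []
  #4 pop 3: in=00000 → 01000 (no change)
  #5 pop 4: in=00000 → 00110 (no change)
  #6 pop 5: in=01011 → 00111 (was 00000); enqueue []
  #7 pop 0: in=01110 → 01111 (was 01011); enqueue [5]
  #8 pop 5: in=01111 → 00111 (no change)

Fixpoint:
  val[0] = 01111
  val[1] = 01110
  val[2] = 00110
  val[3] = 01000
  val[4] = 00110
  val[5] = 00111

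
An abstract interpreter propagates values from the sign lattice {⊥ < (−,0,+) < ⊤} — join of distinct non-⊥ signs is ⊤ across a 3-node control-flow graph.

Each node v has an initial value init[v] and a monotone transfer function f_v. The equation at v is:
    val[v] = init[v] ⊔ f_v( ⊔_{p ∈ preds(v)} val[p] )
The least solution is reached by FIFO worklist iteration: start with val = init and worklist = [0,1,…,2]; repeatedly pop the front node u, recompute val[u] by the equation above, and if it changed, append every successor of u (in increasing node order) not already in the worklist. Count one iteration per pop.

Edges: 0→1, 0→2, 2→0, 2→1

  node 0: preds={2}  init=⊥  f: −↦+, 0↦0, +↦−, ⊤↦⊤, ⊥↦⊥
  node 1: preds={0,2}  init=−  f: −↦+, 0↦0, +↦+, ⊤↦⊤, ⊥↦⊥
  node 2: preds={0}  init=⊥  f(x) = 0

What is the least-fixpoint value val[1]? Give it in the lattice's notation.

Trace (6 dequeues):
  [1] u=0 | in ⊥ | out ⊥ | ==
  [2] u=1 | in ⊥ | out − | ==
  [3] u=2 | in ⊥ | out 0 | prev ⊥ | push {0,1}
  [4] u=0 | in 0 | out 0 | prev ⊥ | push {2}
  [5] u=1 | in 0 | out ⊤ | prev − | push {}
  [6] u=2 | in 0 | out 0 | ==

Converged values:
  [0] 0
  [1] ⊤
  [2] 0

⊤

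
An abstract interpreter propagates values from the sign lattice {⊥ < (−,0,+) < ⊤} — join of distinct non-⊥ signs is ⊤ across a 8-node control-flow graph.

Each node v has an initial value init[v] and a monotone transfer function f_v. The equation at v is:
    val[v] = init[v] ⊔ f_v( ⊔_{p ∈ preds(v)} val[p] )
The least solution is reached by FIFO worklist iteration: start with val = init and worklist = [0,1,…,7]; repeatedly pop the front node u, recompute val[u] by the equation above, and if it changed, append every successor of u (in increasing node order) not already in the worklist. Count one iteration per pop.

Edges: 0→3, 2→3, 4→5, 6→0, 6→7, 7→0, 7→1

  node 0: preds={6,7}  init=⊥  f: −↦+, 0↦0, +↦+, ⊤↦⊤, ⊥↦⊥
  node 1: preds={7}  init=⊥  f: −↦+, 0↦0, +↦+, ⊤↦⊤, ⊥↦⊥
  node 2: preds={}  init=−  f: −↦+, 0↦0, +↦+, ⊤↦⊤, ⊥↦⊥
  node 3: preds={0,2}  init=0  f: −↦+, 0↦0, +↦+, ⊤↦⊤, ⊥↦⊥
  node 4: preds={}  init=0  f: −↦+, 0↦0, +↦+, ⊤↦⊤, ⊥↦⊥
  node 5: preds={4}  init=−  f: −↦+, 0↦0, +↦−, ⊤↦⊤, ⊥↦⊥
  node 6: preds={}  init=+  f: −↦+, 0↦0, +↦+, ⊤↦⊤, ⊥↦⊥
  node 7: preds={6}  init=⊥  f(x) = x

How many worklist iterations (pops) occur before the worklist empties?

Iteration log — 10 steps:
  step 1. node 0  ⊔preds=+  new=+  old=⊥  +wl: 
  step 2. node 1  ⊔preds=⊥  new=⊥  stable
  step 3. node 2  ⊔preds=⊥  new=−  stable
  step 4. node 3  ⊔preds=⊤  new=⊤  old=0  +wl: 
  step 5. node 4  ⊔preds=⊥  new=0  stable
  step 6. node 5  ⊔preds=0  new=⊤  old=−  +wl: 
  step 7. node 6  ⊔preds=⊥  new=+  stable
  step 8. node 7  ⊔preds=+  new=+  old=⊥  +wl: 0,1
  step 9. node 0  ⊔preds=+  new=+  stable
  step 10. node 1  ⊔preds=+  new=+  old=⊥  +wl: 

Least fixpoint reached:
  node 0: +
  node 1: +
  node 2: −
  node 3: ⊤
  node 4: 0
  node 5: ⊤
  node 6: +
  node 7: +

10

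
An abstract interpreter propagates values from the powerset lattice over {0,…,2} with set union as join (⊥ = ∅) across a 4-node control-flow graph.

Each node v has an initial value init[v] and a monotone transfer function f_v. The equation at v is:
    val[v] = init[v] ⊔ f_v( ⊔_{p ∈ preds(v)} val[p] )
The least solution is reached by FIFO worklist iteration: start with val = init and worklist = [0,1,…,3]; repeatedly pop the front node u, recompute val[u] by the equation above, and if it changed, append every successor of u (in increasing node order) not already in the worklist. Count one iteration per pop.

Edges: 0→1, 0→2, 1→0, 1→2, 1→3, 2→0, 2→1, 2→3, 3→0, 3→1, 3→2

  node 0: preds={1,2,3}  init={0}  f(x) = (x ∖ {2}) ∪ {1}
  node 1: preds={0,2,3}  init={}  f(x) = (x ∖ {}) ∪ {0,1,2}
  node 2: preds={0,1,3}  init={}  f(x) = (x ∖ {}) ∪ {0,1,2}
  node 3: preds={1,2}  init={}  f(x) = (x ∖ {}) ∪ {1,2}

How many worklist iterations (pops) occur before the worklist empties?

7

Trace (7 dequeues):
  [1] u=0 | in {} | out {0,1} | prev {0} | push {}
  [2] u=1 | in {0,1} | out {0,1,2} | prev {} | push {0}
  [3] u=2 | in {0,1,2} | out {0,1,2} | prev {} | push {1}
  [4] u=3 | in {0,1,2} | out {0,1,2} | prev {} | push {2}
  [5] u=0 | in {0,1,2} | out {0,1} | ==
  [6] u=1 | in {0,1,2} | out {0,1,2} | ==
  [7] u=2 | in {0,1,2} | out {0,1,2} | ==

Converged values:
  [0] {0,1}
  [1] {0,1,2}
  [2] {0,1,2}
  [3] {0,1,2}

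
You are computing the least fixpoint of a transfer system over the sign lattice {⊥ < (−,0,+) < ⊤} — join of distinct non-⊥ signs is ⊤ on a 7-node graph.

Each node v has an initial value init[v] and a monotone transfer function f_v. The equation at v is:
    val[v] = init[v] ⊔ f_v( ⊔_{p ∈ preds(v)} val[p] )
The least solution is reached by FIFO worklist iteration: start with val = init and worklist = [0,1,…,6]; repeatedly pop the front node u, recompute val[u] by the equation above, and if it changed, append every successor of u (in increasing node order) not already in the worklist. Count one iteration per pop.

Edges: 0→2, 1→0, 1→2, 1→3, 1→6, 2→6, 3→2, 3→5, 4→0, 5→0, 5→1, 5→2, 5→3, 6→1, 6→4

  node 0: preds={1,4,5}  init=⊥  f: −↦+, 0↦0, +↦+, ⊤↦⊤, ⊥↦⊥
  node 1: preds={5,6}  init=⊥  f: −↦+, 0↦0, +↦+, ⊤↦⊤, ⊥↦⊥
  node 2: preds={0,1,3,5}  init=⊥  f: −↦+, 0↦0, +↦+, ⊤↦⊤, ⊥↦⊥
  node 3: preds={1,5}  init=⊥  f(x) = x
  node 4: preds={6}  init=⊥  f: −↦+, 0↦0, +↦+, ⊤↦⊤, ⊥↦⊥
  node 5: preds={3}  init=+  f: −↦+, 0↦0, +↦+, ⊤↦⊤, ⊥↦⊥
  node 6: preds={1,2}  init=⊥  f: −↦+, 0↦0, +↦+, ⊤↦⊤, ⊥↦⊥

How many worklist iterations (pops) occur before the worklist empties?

12

Trace (12 dequeues):
  [1] u=0 | in + | out + | prev ⊥ | push {}
  [2] u=1 | in + | out + | prev ⊥ | push {0}
  [3] u=2 | in + | out + | prev ⊥ | push {}
  [4] u=3 | in + | out + | prev ⊥ | push {2}
  [5] u=4 | in ⊥ | out ⊥ | ==
  [6] u=5 | in + | out + | ==
  [7] u=6 | in + | out + | prev ⊥ | push {1,4}
  [8] u=0 | in + | out + | ==
  [9] u=2 | in + | out + | ==
  [10] u=1 | in + | out + | ==
  [11] u=4 | in + | out + | prev ⊥ | push {0}
  [12] u=0 | in + | out + | ==

Converged values:
  [0] +
  [1] +
  [2] +
  [3] +
  [4] +
  [5] +
  [6] +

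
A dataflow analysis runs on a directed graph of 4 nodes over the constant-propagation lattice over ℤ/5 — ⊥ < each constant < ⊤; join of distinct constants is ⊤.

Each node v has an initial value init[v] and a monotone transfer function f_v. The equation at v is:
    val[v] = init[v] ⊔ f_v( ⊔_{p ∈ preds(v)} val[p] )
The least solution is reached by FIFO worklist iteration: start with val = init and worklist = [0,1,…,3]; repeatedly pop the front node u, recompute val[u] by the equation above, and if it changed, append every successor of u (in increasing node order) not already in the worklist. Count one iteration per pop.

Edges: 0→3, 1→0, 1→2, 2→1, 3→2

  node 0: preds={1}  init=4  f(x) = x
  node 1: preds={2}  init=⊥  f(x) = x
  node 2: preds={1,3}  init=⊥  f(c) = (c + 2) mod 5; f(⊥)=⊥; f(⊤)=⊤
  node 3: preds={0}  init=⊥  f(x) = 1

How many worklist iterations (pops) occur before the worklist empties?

12

Trace (12 dequeues):
  [1] u=0 | in ⊥ | out 4 | ==
  [2] u=1 | in ⊥ | out ⊥ | ==
  [3] u=2 | in ⊥ | out ⊥ | ==
  [4] u=3 | in 4 | out 1 | prev ⊥ | push {2}
  [5] u=2 | in 1 | out 3 | prev ⊥ | push {1}
  [6] u=1 | in 3 | out 3 | prev ⊥ | push {0,2}
  [7] u=0 | in 3 | out ⊤ | prev 4 | push {3}
  [8] u=2 | in ⊤ | out ⊤ | prev 3 | push {1}
  [9] u=3 | in ⊤ | out 1 | ==
  [10] u=1 | in ⊤ | out ⊤ | prev 3 | push {0,2}
  [11] u=0 | in ⊤ | out ⊤ | ==
  [12] u=2 | in ⊤ | out ⊤ | ==

Converged values:
  [0] ⊤
  [1] ⊤
  [2] ⊤
  [3] 1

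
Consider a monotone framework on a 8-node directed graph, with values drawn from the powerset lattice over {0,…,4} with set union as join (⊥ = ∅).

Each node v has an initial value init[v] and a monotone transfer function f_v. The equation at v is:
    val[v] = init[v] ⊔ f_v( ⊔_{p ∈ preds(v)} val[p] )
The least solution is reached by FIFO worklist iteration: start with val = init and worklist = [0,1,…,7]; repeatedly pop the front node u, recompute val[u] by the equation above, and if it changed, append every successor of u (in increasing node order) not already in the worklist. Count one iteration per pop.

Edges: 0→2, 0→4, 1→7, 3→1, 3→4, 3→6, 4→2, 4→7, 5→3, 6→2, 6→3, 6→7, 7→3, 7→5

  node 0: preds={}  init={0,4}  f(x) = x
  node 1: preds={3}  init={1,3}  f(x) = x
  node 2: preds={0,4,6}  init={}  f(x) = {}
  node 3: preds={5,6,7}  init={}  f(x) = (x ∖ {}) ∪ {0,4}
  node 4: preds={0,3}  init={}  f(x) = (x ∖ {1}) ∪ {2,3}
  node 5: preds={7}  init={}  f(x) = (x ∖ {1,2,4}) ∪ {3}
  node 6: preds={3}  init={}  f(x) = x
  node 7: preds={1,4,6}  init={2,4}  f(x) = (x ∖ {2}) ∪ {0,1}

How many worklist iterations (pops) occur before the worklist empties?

Worklist (19 pops):
  #1 pop 0: in={} → {0,4} (no change)
  #2 pop 1: in={} → {1,3} (no change)
  #3 pop 2: in={0,4} → {} (no change)
  #4 pop 3: in={2,4} → {0,2,4} (was {}); enqueue [1]
  #5 pop 4: in={0,2,4} → {0,2,3,4} (was {}); enqueue [2]
  #6 pop 5: in={2,4} → {3} (was {}); enqueue [3]
  #7 pop 6: in={0,2,4} → {0,2,4} (was {}); enqueue []
  #8 pop 7: in={0,1,2,3,4} → {0,1,2,3,4} (was {2,4}); enqueue [5]
  #9 pop 1: in={0,2,4} → {0,1,2,3,4} (was {1,3}); enqueue [7]
  #10 pop 2: in={0,2,3,4} → {} (no change)
  #11 pop 3: in={0,1,2,3,4} → {0,1,2,3,4} (was {0,2,4}); enqueue [1,4,6]
  #12 pop 5: in={0,1,2,3,4} → {0,3} (was {3}); enqueue [3]
  #13 pop 7: in={0,1,2,3,4} → {0,1,2,3,4} (no change)
  #14 pop 1: in={0,1,2,3,4} → {0,1,2,3,4} (no change)
  #15 pop 4: in={0,1,2,3,4} → {0,2,3,4} (no change)
  #16 pop 6: in={0,1,2,3,4} → {0,1,2,3,4} (was {0,2,4}); enqueue [2,7]
  #17 pop 3: in={0,1,2,3,4} → {0,1,2,3,4} (no change)
  #18 pop 2: in={0,1,2,3,4} → {} (no change)
  #19 pop 7: in={0,1,2,3,4} → {0,1,2,3,4} (no change)

Fixpoint:
  val[0] = {0,4}
  val[1] = {0,1,2,3,4}
  val[2] = {}
  val[3] = {0,1,2,3,4}
  val[4] = {0,2,3,4}
  val[5] = {0,3}
  val[6] = {0,1,2,3,4}
  val[7] = {0,1,2,3,4}

19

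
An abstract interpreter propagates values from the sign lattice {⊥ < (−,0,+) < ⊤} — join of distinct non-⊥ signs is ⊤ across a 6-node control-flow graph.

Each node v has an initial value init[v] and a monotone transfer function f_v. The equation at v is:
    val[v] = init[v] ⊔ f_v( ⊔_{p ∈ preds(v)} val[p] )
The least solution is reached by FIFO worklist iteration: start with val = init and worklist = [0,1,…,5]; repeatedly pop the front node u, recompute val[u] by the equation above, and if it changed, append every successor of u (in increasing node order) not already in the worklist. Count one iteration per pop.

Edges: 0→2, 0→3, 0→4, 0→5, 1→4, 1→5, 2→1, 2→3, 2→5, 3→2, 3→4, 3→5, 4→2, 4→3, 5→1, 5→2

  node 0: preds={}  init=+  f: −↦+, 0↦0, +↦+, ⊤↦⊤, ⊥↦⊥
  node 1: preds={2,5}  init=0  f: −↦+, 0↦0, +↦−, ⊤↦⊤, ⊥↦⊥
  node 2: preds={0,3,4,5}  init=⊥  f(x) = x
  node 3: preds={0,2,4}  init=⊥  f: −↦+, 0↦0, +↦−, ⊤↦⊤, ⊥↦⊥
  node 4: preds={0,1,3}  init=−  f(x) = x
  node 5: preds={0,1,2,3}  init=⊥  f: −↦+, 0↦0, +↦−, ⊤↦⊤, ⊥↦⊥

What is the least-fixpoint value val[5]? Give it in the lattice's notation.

Worklist (11 pops):
  #1 pop 0: in=⊥ → + (no change)
  #2 pop 1: in=⊥ → 0 (no change)
  #3 pop 2: in=⊤ → ⊤ (was ⊥); enqueue [1]
  #4 pop 3: in=⊤ → ⊤ (was ⊥); enqueue [2]
  #5 pop 4: in=⊤ → ⊤ (was −); enqueue [3]
  #6 pop 5: in=⊤ → ⊤ (was ⊥); enqueue []
  #7 pop 1: in=⊤ → ⊤ (was 0); enqueue [4,5]
  #8 pop 2: in=⊤ → ⊤ (no change)
  #9 pop 3: in=⊤ → ⊤ (no change)
  #10 pop 4: in=⊤ → ⊤ (no change)
  #11 pop 5: in=⊤ → ⊤ (no change)

Fixpoint:
  val[0] = +
  val[1] = ⊤
  val[2] = ⊤
  val[3] = ⊤
  val[4] = ⊤
  val[5] = ⊤

⊤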